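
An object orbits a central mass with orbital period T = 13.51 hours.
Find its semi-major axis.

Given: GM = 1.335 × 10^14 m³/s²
T = 13.51 hours = 48636 s
GM = 1.335 × 10^14 m³/s²
Kepler's third law: a³ = GM T² / (4π²)
T² = 2.36546 × 10^9 s²
a³ = (1.335 × 10^14) × (2.36546 × 10^9) / (4π²) = 7.99903 × 10^21 m³
a = (a³)^(1/3) = 1.99992 × 10^7 m ≈ 20 Mm

Final answer: 20 Mm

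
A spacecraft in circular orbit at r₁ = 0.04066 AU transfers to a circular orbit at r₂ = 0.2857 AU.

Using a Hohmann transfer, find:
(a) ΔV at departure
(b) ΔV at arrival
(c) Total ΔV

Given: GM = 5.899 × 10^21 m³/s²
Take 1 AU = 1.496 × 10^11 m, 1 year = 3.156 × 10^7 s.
r₁ = 0.04066 AU = 6.08274 × 10^9 m
r₂ = 0.2857 AU = 4.27407 × 10^10 m
GM = 5.899 × 10^21 m³/s²
Transfer ellipse: a_t = (r₁ + r₂)/2 = 2.44117 × 10^10 m
Circular speed at r₁: v₁ = √(GM/r₁) = 984781 m/s
Transfer speed at r₁ (periapsis): v₁ₜ = √(GM(2/r₁ − 1/a_t)) = 1.30305 × 10^6 m/s
(a) ΔV₁ = v₁ₜ − v₁ = 318270 m/s ≈ 67.14 AU/year
Circular speed at r₂: v₂ = √(GM/r₂) = 371508 m/s
Transfer speed at r₂ (apoapsis): v₂ₜ = √(GM(2/r₂ − 1/a_t)) = 185446 m/s
(b) ΔV₂ = v₂ − v₂ₜ = 186062 m/s ≈ 39.25 AU/year
(c) ΔV_total = ΔV₁ + ΔV₂ = 504331 m/s ≈ 106.4 AU/year

Final answer:
(a) ΔV₁ = 67.14 AU/year
(b) ΔV₂ = 39.25 AU/year
(c) ΔV_total = 106.4 AU/year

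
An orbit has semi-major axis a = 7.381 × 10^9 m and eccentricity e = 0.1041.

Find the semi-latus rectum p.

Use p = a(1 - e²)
a = 7.381 × 10^9 m
e = 0.1041,  e² = 0.0108368,  1 − e² = 0.989163
p = a(1 − e²) = 7.381 × 10^9 m × 0.989163 = 7.30101 × 10^9 m ≈ 7.301 × 10^9 m

Final answer: p = 7.301 × 10^9 m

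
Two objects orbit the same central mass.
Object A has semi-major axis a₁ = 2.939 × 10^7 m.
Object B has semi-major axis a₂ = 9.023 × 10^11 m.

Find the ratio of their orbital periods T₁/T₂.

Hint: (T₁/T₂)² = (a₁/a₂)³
a₁ = 2.939 × 10^7 m
a₂ = 9.023 × 10^11 m
a₁/a₂ = 3.25723 × 10^-5
T₁/T₂ = (a₁/a₂)^(3/2) = (3.25723 × 10^-5)^1.5 = 1.85897 × 10^-7

Final answer: T₁/T₂ = 1.859 × 10^-7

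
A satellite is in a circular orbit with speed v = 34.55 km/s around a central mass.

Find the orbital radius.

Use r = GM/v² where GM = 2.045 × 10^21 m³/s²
v = 34.55 km/s = 34550 m/s
GM = 2.045 × 10^21 m³/s²
v² = 1.1937 × 10^9 m²/s²
r = GM/v² = (2.045 × 10^21) / (1.1937 × 10^9) = 1.71316 × 10^12 m ≈ 1.713 × 10^12 m

Final answer: 1.713 × 10^12 m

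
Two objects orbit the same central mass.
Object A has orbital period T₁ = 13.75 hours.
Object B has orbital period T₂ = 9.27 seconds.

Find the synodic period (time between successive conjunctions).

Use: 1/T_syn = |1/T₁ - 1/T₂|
T₁ = 13.75 hours = 49500 s
T₂ = 9.27 seconds
1/T₁ = 2.0202 × 10^-5 s⁻¹
1/T₂ = 0.107875 s⁻¹
|1/T₁ − 1/T₂| = 0.107855 s⁻¹
T_syn = 1 / |1/T₁ − 1/T₂| = 9.27174 s ≈ 9.272 seconds

Final answer: T_syn = 9.272 seconds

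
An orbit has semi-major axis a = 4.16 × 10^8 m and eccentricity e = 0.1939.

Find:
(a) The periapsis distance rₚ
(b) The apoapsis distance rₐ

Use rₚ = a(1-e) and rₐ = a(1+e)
a = 4.16 × 10^8 m
e = 0.1939:  1 − e = 0.8061,  1 + e = 1.1939
(a) rₚ = a(1 − e) = 4.16 × 10^8 m × 0.8061 = 3.35338 × 10^8 m ≈ 3.353 × 10^8 m
(b) rₐ = a(1 + e) = 4.16 × 10^8 m × 1.1939 = 4.96662 × 10^8 m ≈ 4.967 × 10^8 m

Final answer:
(a) rₚ = 3.353 × 10^8 m
(b) rₐ = 4.967 × 10^8 m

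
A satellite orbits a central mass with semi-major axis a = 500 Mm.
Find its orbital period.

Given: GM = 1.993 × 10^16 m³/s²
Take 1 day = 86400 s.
a = 500 Mm = 5 × 10^8 m
GM = 1.993 × 10^16 m³/s²
a³ = 1.25 × 10^26 m³
T = 2π √(a³/GM) = 2π √((1.25 × 10^26) / (1.993 × 10^16)) = 2π × 79195.7 s
T = 497601 s ≈ 5.759 days

Final answer: 5.759 days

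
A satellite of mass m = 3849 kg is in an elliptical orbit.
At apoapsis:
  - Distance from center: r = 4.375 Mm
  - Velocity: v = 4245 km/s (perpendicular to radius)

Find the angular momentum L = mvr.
r = 4.375 Mm = 4.375 × 10^6 m
v = 4245 km/s = 4.245 × 10^6 m/s
vr = 4.245 × 10^6 × 4.375 × 10^6 = 1.85719 × 10^13 m²/s
L = m × vr = 3849 × 1.85719 × 10^13 = 7.14831 × 10^16 kg·m²/s ≈ 7.148 × 10^16 kg·m²/s

Final answer: L = 7.148 × 10^16 kg·m²/s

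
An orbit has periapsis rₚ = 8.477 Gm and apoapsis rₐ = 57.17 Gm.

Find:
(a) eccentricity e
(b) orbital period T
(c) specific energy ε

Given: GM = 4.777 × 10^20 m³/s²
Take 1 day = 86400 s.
rₚ = 8.477 Gm = 8.477 × 10^9 m
rₐ = 57.17 Gm = 5.717 × 10^10 m
GM = 4.777 × 10^20 m³/s²
a = (rₚ + rₐ)/2 = 3.28235 × 10^10 m
e = (rₐ − rₚ)/(rₐ + rₚ) = (4.8693 × 10^10) / (6.5647 × 10^10) = 0.74174
(a) e = 0.74174 ≈ 0.7417
(b) a³ = 3.53635 × 10^31 m³;  T = 2π √(a³/GM) = 2π × 272082 s = 1.70954 × 10^6 s ≈ 19.79 days
(c) 2a = 6.5647 × 10^10 m;  ε = −GM/(2a) = -7.2768 × 10^9 J/kg ≈ -7.277 GJ/kg

Final answer:
(a) eccentricity e = 0.7417
(b) orbital period T = 19.79 days
(c) specific energy ε = -7.277 GJ/kg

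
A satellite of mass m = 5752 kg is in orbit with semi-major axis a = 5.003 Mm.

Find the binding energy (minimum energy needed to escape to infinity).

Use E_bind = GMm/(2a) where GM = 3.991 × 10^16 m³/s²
a = 5.003 Mm = 5.003 × 10^6 m
GM = 3.991 × 10^16 m³/s²
m = 5752 kg
GMm = 3.991 × 10^16 × 5752 = 2.29562 × 10^20 m³·kg/s²
2a = 1.0006 × 10^7 m
E_bind = GMm/(2a) = 2.29425 × 10^13 J ≈ 22.94 TJ

Final answer: 22.94 TJ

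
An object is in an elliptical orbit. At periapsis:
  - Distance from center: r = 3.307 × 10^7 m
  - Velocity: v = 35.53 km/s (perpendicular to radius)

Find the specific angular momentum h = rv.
r = 3.307 × 10^7 m
v = 35.53 km/s = 35530 m/s
h = rv = 3.307 × 10^7 × 35530 = 1.17498 × 10^12 m²/s ≈ 1.175 × 10^12 m²/s

Final answer: h = 1.175 × 10^12 m²/s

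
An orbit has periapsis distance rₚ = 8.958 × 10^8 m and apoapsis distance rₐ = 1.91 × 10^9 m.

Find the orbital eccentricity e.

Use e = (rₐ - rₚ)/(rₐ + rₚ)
rₚ = 8.958 × 10^8 m
rₐ = 1.91 × 10^9 m
rₐ − rₚ = 1.0142 × 10^9 m
rₐ + rₚ = 2.8058 × 10^9 m
e = (rₐ − rₚ)/(rₐ + rₚ) = 0.361466

Final answer: e = 0.3615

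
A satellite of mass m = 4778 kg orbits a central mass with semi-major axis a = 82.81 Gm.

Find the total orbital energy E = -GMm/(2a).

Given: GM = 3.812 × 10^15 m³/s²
a = 82.81 Gm = 8.281 × 10^10 m
GM = 3.812 × 10^15 m³/s²
2a = 1.6562 × 10^11 m
GMm = 3.812 × 10^15 × 4778 = 1.82137 × 10^19 m³·kg/s²
E = −GMm/(2a) = -1.09973 × 10^8 J ≈ -110 MJ

Final answer: -110 MJ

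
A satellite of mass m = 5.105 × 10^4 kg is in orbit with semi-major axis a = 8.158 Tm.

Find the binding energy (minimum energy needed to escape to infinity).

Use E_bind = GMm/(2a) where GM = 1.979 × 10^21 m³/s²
a = 8.158 Tm = 8.158 × 10^12 m
GM = 1.979 × 10^21 m³/s²
m = 5.105 × 10^4 kg
GMm = 1.979 × 10^21 × 51050 = 1.01028 × 10^26 m³·kg/s²
2a = 1.6316 × 10^13 m
E_bind = GMm/(2a) = 6.19196 × 10^12 J ≈ 6.192 TJ

Final answer: 6.192 TJ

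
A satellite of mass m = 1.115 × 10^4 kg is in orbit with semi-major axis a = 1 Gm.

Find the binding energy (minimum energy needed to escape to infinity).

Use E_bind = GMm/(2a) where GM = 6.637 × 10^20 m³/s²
a = 1 Gm = 1 × 10^9 m
GM = 6.637 × 10^20 m³/s²
m = 1.115 × 10^4 kg
GMm = 6.637 × 10^20 × 11150 = 7.40026 × 10^24 m³·kg/s²
2a = 2 × 10^9 m
E_bind = GMm/(2a) = 3.70013 × 10^15 J ≈ 3.7 PJ

Final answer: 3.7 PJ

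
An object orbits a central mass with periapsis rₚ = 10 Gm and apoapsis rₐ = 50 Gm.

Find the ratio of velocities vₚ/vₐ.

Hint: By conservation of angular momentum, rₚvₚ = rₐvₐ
rₚ = 10 Gm = 1 × 10^10 m
rₐ = 50 Gm = 5 × 10^10 m
rₚvₚ = rₐvₐ  ⇒  vₚ/vₐ = rₐ/rₚ
vₚ/vₐ = (5 × 10^10) / (1 × 10^10) = 5

Final answer: vₚ/vₐ = 5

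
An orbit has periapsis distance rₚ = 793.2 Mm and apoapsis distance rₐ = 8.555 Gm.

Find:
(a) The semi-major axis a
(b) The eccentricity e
rₚ = 793.2 Mm = 7.932 × 10^8 m
rₐ = 8.555 Gm = 8.555 × 10^9 m
(a) a = (rₚ + rₐ)/2 = 4.6741 × 10^9 m ≈ 4.674 Gm
(b) e = (rₐ − rₚ)/(rₐ + rₚ) = (7.7618 × 10^9) / (9.3482 × 10^9) = 0.830299

Final answer:
(a) a = 4.674 Gm
(b) e = 0.8303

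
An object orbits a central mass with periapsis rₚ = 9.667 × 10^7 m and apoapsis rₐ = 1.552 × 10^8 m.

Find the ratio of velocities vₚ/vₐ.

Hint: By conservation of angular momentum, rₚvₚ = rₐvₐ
rₚ = 9.667 × 10^7 m
rₐ = 1.552 × 10^8 m
rₚvₚ = rₐvₐ  ⇒  vₚ/vₐ = rₐ/rₚ
vₚ/vₐ = (1.552 × 10^8) / (9.667 × 10^7) = 1.60546

Final answer: vₚ/vₐ = 1.605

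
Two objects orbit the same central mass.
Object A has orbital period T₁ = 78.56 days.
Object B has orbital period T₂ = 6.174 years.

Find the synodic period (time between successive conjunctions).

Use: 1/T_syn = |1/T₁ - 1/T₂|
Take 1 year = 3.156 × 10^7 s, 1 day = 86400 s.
T₁ = 78.56 days = 6.78758 × 10^6 s
T₂ = 6.174 years = 1.94851 × 10^8 s
1/T₁ = 1.47328 × 10^-7 s⁻¹
1/T₂ = 5.13212 × 10^-9 s⁻¹
|1/T₁ − 1/T₂| = 1.42196 × 10^-7 s⁻¹
T_syn = 1 / |1/T₁ − 1/T₂| = 7.03256 × 10^6 s ≈ 81.4 days

Final answer: T_syn = 81.4 days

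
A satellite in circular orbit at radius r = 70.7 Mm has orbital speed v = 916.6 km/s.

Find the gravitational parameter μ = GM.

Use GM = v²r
r = 70.7 Mm = 7.07 × 10^7 m
v = 916.6 km/s = 916600 m/s
v² = 8.40156 × 10^11 m²/s²
GM = v²r = 8.40156 × 10^11 × 7.07 × 10^7 = 5.9399 × 10^19 m³/s²
GM ≈ 5.94 × 10^19 m³/s²

Final answer: GM = 5.94 × 10^19 m³/s²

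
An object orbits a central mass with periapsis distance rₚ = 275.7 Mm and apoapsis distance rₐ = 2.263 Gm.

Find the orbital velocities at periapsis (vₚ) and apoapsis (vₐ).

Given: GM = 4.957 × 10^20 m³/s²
rₚ = 275.7 Mm = 2.757 × 10^8 m
rₐ = 2.263 Gm = 2.263 × 10^9 m
GM = 4.957 × 10^20 m³/s²
a = (rₚ + rₐ)/2 = 1.26935 × 10^9 m
Vis-viva: v² = GM (2/r − 1/a)
vₚ² = 4.957 × 10^20 × (7.25426 × 10^-9 − 7.87805 × 10^-10) = 3.20542 × 10^12 m²/s²
vₚ = 1.79037 × 10^6 m/s ≈ 1790 km/s
vₐ² = 4.957 × 10^20 × (8.83783 × 10^-10 − 7.87805 × 10^-10) = 4.75762 × 10^10 m²/s²
vₐ = 218120 m/s ≈ 218.1 km/s

Final answer: vₚ = 1790 km/s, vₐ = 218.1 km/s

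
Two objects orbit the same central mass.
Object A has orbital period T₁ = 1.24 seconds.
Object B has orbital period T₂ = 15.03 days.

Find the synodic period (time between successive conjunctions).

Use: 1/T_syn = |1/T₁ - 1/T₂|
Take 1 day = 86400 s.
T₁ = 1.24 seconds
T₂ = 15.03 days = 1.29859 × 10^6 s
1/T₁ = 0.806452 s⁻¹
1/T₂ = 7.70065 × 10^-7 s⁻¹
|1/T₁ − 1/T₂| = 0.806451 s⁻¹
T_syn = 1 / |1/T₁ − 1/T₂| = 1.24 s ≈ 1.24 seconds

Final answer: T_syn = 1.24 seconds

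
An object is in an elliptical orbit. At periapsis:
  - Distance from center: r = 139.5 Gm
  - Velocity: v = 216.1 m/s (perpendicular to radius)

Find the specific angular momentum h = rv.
r = 139.5 Gm = 1.395 × 10^11 m
v = 216.1 m/s
h = rv = 1.395 × 10^11 × 216.1 = 3.0146 × 10^13 m²/s ≈ 3.015 × 10^13 m²/s

Final answer: h = 3.015 × 10^13 m²/s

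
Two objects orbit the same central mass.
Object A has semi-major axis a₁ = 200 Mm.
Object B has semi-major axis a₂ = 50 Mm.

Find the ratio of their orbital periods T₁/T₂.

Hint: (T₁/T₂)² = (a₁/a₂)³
a₁ = 200 Mm = 2 × 10^8 m
a₂ = 50 Mm = 5 × 10^7 m
a₁/a₂ = 4
T₁/T₂ = (a₁/a₂)^(3/2) = (4)^1.5 = 8

Final answer: T₁/T₂ = 8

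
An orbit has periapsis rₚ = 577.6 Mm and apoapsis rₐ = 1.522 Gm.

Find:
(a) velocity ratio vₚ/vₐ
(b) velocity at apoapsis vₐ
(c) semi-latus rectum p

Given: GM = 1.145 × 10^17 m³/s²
rₚ = 577.6 Mm = 5.776 × 10^8 m
rₐ = 1.522 Gm = 1.522 × 10^9 m
GM = 1.145 × 10^17 m³/s²
a = (rₚ + rₐ)/2 = 1.0498 × 10^9 m
e = (rₐ − rₚ)/(rₐ + rₚ) = (9.444 × 10^8) / (2.0996 × 10^9) = 0.4498
(a) vₚ/vₐ = rₐ/rₚ (angular momentum) = (1.522 × 10^9) / (5.776 × 10^8) = 2.63504 ≈ 2.635
(b) vₐ² = GM (2/rₐ − 1/a) = 1.145 × 10^17 × (1.31406 × 10^-9 − 9.52562 × 10^-10) = 4.13915 × 10^7 m²/s²;  vₐ = 6433.62 m/s ≈ 6.434 km/s
(c) 1 − e² = 0.79768;  p = a(1 − e²) = 1.0498 × 10^9 × 0.79768 = 8.37404 × 10^8 m ≈ 837.4 Mm

Final answer:
(a) velocity ratio vₚ/vₐ = 2.635
(b) velocity at apoapsis vₐ = 6.434 km/s
(c) semi-latus rectum p = 837.4 Mm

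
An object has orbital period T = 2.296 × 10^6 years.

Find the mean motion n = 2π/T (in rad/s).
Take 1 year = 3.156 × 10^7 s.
T = 2.296 × 10^6 years = 7.24618 × 10^13 s
n = 2π / (7.24618 × 10^13 s) = 8.67104 × 10^-14 rad/s ≈ 8.671 × 10^-14 rad/s

Final answer: n = 8.671 × 10^-14 rad/s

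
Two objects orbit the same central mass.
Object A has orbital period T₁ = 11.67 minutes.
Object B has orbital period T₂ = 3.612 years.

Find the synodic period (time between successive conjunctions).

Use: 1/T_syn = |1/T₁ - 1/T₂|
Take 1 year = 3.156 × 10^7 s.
T₁ = 11.67 minutes = 700.2 s
T₂ = 3.612 years = 1.13995 × 10^8 s
1/T₁ = 0.00142816 s⁻¹
1/T₂ = 8.77234 × 10^-9 s⁻¹
|1/T₁ − 1/T₂| = 0.00142815 s⁻¹
T_syn = 1 / |1/T₁ − 1/T₂| = 700.204 s ≈ 11.67 minutes

Final answer: T_syn = 11.67 minutes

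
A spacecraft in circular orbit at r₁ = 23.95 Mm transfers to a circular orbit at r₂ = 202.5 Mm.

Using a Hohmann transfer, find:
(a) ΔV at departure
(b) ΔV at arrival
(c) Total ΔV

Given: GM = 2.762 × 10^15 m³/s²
r₁ = 23.95 Mm = 2.395 × 10^7 m
r₂ = 202.5 Mm = 2.025 × 10^8 m
GM = 2.762 × 10^15 m³/s²
Transfer ellipse: a_t = (r₁ + r₂)/2 = 1.13225 × 10^8 m
Circular speed at r₁: v₁ = √(GM/r₁) = 10738.9 m/s
Transfer speed at r₁ (periapsis): v₁ₜ = √(GM(2/r₁ − 1/a_t)) = 14361.5 m/s
(a) ΔV₁ = v₁ₜ − v₁ = 3622.64 m/s ≈ 3.623 km/s
Circular speed at r₂: v₂ = √(GM/r₂) = 3693.17 m/s
Transfer speed at r₂ (apoapsis): v₂ₜ = √(GM(2/r₂ − 1/a_t)) = 1698.56 m/s
(b) ΔV₂ = v₂ − v₂ₜ = 1994.61 m/s ≈ 1.995 km/s
(c) ΔV_total = ΔV₁ + ΔV₂ = 5617.25 m/s ≈ 5.617 km/s

Final answer:
(a) ΔV₁ = 3.623 km/s
(b) ΔV₂ = 1.995 km/s
(c) ΔV_total = 5.617 km/s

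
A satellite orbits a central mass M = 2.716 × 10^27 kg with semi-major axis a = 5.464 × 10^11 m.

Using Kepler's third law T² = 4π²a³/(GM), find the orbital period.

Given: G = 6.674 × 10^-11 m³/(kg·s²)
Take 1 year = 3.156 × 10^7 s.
M = 2.716 × 10^27 kg
GM = G × M = 6.674 × 10^-11 × 2.716 × 10^27 = 1.81266 × 10^17 m³/s²
a = 5.464 × 10^11 m
a³ = 1.63129 × 10^35 m³
T = 2π √(a³/GM) = 2π √((1.63129 × 10^35) / (1.81266 × 10^17)) = 2π × 9.48654 × 10^8 s
T = 5.96057 × 10^9 s ≈ 188.9 years

Final answer: 188.9 years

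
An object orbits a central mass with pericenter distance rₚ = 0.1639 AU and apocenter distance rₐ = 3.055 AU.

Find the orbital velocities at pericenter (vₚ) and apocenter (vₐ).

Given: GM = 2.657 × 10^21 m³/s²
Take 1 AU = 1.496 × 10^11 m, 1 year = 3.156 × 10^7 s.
rₚ = 0.1639 AU = 2.45194 × 10^10 m
rₐ = 3.055 AU = 4.57028 × 10^11 m
GM = 2.657 × 10^21 m³/s²
a = (rₚ + rₐ)/2 = 2.40774 × 10^11 m
Vis-viva: v² = GM (2/r − 1/a)
vₚ² = 2.657 × 10^21 × (8.15679 × 10^-11 − 4.15328 × 10^-12) = 2.05691 × 10^11 m²/s²
vₚ = 453531 m/s ≈ 95.68 AU/year
vₐ² = 2.657 × 10^21 × (4.3761 × 10^-12 − 4.15328 × 10^-12) = 5.92039 × 10^8 m²/s²
vₐ = 24331.8 m/s ≈ 5.133 AU/year

Final answer: vₚ = 95.68 AU/year, vₐ = 5.133 AU/year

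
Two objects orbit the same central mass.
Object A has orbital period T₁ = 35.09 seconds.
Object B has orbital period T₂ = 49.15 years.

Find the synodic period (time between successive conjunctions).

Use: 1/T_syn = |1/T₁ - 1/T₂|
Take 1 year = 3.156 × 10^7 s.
T₁ = 35.09 seconds
T₂ = 49.15 years = 1.55117 × 10^9 s
1/T₁ = 0.0284981 s⁻¹
1/T₂ = 6.44673 × 10^-10 s⁻¹
|1/T₁ − 1/T₂| = 0.0284981 s⁻¹
T_syn = 1 / |1/T₁ − 1/T₂| = 35.09 s ≈ 35.09 seconds

Final answer: T_syn = 35.09 seconds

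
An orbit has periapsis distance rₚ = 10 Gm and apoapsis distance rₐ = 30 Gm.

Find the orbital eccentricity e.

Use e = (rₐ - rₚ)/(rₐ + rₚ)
rₚ = 10 Gm = 1 × 10^10 m
rₐ = 30 Gm = 3 × 10^10 m
rₐ − rₚ = 2 × 10^10 m
rₐ + rₚ = 4 × 10^10 m
e = (rₐ − rₚ)/(rₐ + rₚ) = 0.5

Final answer: e = 0.5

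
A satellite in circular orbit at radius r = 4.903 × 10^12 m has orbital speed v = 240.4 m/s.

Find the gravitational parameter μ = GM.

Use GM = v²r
r = 4.903 × 10^12 m
v = 240.4 m/s
v² = 57792.2 m²/s²
GM = v²r = 57792.2 × 4.903 × 10^12 = 2.83355 × 10^17 m³/s²
GM ≈ 2.834 × 10^17 m³/s²

Final answer: GM = 2.834 × 10^17 m³/s²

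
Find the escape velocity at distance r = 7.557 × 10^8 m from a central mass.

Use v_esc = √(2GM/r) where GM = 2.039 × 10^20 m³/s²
r = 7.557 × 10^8 m
GM = 2.039 × 10^20 m³/s²
2GM/r = 2 × (2.039 × 10^20) / (7.557 × 10^8) = 5.39632 × 10^11 m²/s²
v_esc = √(2GM/r) = 734597 m/s ≈ 734.6 km/s

Final answer: 734.6 km/s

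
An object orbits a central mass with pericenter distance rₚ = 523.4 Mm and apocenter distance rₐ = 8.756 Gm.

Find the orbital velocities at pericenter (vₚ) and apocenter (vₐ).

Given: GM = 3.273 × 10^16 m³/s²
rₚ = 523.4 Mm = 5.234 × 10^8 m
rₐ = 8.756 Gm = 8.756 × 10^9 m
GM = 3.273 × 10^16 m³/s²
a = (rₚ + rₐ)/2 = 4.6397 × 10^9 m
Vis-viva: v² = GM (2/r − 1/a)
vₚ² = 3.273 × 10^16 × (3.82117 × 10^-9 − 2.15531 × 10^-10) = 1.18013 × 10^8 m²/s²
vₚ = 10863.4 m/s ≈ 10.86 km/s
vₐ² = 3.273 × 10^16 × (2.28415 × 10^-10 − 2.15531 × 10^-10) = 421681 m²/s²
vₐ = 649.37 m/s ≈ 649.4 m/s

Final answer: vₚ = 10.86 km/s, vₐ = 649.4 m/s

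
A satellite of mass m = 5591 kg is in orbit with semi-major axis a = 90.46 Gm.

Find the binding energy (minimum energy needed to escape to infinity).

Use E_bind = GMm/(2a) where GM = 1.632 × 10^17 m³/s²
a = 90.46 Gm = 9.046 × 10^10 m
GM = 1.632 × 10^17 m³/s²
m = 5591 kg
GMm = 1.632 × 10^17 × 5591 = 9.12451 × 10^20 m³·kg/s²
2a = 1.8092 × 10^11 m
E_bind = GMm/(2a) = 5.0434 × 10^9 J ≈ 5.043 GJ

Final answer: 5.043 GJ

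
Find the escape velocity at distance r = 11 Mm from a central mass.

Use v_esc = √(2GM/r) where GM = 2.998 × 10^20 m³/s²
r = 11 Mm = 1.1 × 10^7 m
GM = 2.998 × 10^20 m³/s²
2GM/r = 2 × (2.998 × 10^20) / (1.1 × 10^7) = 5.45091 × 10^13 m²/s²
v_esc = √(2GM/r) = 7.38303 × 10^6 m/s ≈ 7383 km/s

Final answer: 7383 km/s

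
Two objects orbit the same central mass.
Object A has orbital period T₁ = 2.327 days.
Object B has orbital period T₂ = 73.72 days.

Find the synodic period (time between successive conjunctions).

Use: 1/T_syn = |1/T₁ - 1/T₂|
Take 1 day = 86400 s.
T₁ = 2.327 days = 201053 s
T₂ = 73.72 days = 6.36941 × 10^6 s
1/T₁ = 4.97382 × 10^-6 s⁻¹
1/T₂ = 1.57 × 10^-7 s⁻¹
|1/T₁ − 1/T₂| = 4.81682 × 10^-6 s⁻¹
T_syn = 1 / |1/T₁ − 1/T₂| = 207606 s ≈ 2.403 days

Final answer: T_syn = 2.403 days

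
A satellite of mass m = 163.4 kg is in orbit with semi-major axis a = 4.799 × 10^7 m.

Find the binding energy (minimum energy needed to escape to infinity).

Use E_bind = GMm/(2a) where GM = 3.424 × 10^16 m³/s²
a = 4.799 × 10^7 m
GM = 3.424 × 10^16 m³/s²
m = 163.4 kg
GMm = 3.424 × 10^16 × 163.4 = 5.59482 × 10^18 m³·kg/s²
2a = 9.598 × 10^7 m
E_bind = GMm/(2a) = 5.82915 × 10^10 J ≈ 58.29 GJ

Final answer: 58.29 GJ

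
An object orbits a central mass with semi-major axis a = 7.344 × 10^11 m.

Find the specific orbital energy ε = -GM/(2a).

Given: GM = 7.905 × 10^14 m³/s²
a = 7.344 × 10^11 m
GM = 7.905 × 10^14 m³/s²
2a = 1.4688 × 10^12 m
ε = −GM/(2a) = -538.194 J/kg ≈ -538.2 J/kg

Final answer: -538.2 J/kg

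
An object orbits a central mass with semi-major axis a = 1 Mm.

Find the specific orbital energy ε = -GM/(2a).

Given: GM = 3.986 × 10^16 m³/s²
a = 1 Mm = 1 × 10^6 m
GM = 3.986 × 10^16 m³/s²
2a = 2 × 10^6 m
ε = −GM/(2a) = -1.993 × 10^10 J/kg ≈ -19.93 GJ/kg

Final answer: -19.93 GJ/kg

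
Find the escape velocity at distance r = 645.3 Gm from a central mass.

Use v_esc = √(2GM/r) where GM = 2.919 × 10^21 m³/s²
r = 645.3 Gm = 6.453 × 10^11 m
GM = 2.919 × 10^21 m³/s²
2GM/r = 2 × (2.919 × 10^21) / (6.453 × 10^11) = 9.04695 × 10^9 m²/s²
v_esc = √(2GM/r) = 95115.5 m/s ≈ 95.12 km/s

Final answer: 95.12 km/s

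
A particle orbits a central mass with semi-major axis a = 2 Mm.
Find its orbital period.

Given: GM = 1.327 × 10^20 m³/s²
a = 2 Mm = 2 × 10^6 m
GM = 1.327 × 10^20 m³/s²
a³ = 8 × 10^18 m³
T = 2π √(a³/GM) = 2π √((8 × 10^18) / (1.327 × 10^20)) = 2π × 0.245533 s
T = 1.54273 s ≈ 1.543 seconds

Final answer: 1.543 seconds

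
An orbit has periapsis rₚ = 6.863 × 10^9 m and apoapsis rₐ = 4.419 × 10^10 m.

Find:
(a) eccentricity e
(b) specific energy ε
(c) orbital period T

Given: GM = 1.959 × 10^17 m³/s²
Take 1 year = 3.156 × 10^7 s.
rₚ = 6.863 × 10^9 m
rₐ = 4.419 × 10^10 m
GM = 1.959 × 10^17 m³/s²
a = (rₚ + rₐ)/2 = 2.55265 × 10^10 m
e = (rₐ − rₚ)/(rₐ + rₚ) = (3.7327 × 10^10) / (5.1053 × 10^10) = 0.731142
(a) e = 0.731142 ≈ 0.7311
(b) 2a = 5.1053 × 10^10 m;  ε = −GM/(2a) = -3.83719 × 10^6 J/kg ≈ -3.837 MJ/kg
(c) a³ = 1.66331 × 10^31 m³;  T = 2π √(a³/GM) = 2π × 9.21446 × 10^6 s = 5.78961 × 10^7 s ≈ 1.834 years

Final answer:
(a) eccentricity e = 0.7311
(b) specific energy ε = -3.837 MJ/kg
(c) orbital period T = 1.834 years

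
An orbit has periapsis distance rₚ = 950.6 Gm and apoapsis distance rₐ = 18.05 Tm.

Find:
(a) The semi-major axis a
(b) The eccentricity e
rₚ = 950.6 Gm = 9.506 × 10^11 m
rₐ = 18.05 Tm = 1.805 × 10^13 m
(a) a = (rₚ + rₐ)/2 = 9.5003 × 10^12 m ≈ 9.5 Tm
(b) e = (rₐ − rₚ)/(rₐ + rₚ) = (1.70994 × 10^13) / (1.90006 × 10^13) = 0.89994

Final answer:
(a) a = 9.5 Tm
(b) e = 0.8999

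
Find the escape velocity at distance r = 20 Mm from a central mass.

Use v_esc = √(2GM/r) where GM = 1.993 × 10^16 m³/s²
r = 20 Mm = 2 × 10^7 m
GM = 1.993 × 10^16 m³/s²
2GM/r = 2 × (1.993 × 10^16) / (2 × 10^7) = 1.993 × 10^9 m²/s²
v_esc = √(2GM/r) = 44643 m/s ≈ 44.64 km/s

Final answer: 44.64 km/s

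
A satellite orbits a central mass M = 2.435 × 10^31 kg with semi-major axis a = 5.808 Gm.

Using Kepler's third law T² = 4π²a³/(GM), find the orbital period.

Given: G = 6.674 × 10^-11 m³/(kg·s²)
M = 2.435 × 10^31 kg
GM = G × M = 6.674 × 10^-11 × 2.435 × 10^31 = 1.62512 × 10^21 m³/s²
a = 5.808 Gm = 5.808 × 10^9 m
a³ = 1.9592 × 10^29 m³
T = 2π √(a³/GM) = 2π √((1.9592 × 10^29) / (1.62512 × 10^21)) = 2π × 10979.9 s
T = 68988.6 s ≈ 19.16 hours

Final answer: 19.16 hours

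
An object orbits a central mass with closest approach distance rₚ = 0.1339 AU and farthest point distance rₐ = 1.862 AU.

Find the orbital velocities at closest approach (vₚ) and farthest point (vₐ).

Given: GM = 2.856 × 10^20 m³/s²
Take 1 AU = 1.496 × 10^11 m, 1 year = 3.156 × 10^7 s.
rₚ = 0.1339 AU = 2.00314 × 10^10 m
rₐ = 1.862 AU = 2.78555 × 10^11 m
GM = 2.856 × 10^20 m³/s²
a = (rₚ + rₐ)/2 = 1.49293 × 10^11 m
Vis-viva: v² = GM (2/r − 1/a)
vₚ² = 2.856 × 10^20 × (9.9843 × 10^-11 − 6.69822 × 10^-12) = 2.66022 × 10^10 m²/s²
vₚ = 163102 m/s ≈ 34.41 AU/year
vₐ² = 2.856 × 10^20 × (7.17991 × 10^-12 − 6.69822 × 10^-12) = 1.37568 × 10^8 m²/s²
vₐ = 11729 m/s ≈ 2.474 AU/year

Final answer: vₚ = 34.41 AU/year, vₐ = 2.474 AU/year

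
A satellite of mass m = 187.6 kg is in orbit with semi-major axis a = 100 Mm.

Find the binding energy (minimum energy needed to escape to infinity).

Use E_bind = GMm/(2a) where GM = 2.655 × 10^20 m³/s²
a = 100 Mm = 1 × 10^8 m
GM = 2.655 × 10^20 m³/s²
m = 187.6 kg
GMm = 2.655 × 10^20 × 187.6 = 4.98078 × 10^22 m³·kg/s²
2a = 2 × 10^8 m
E_bind = GMm/(2a) = 2.49039 × 10^14 J ≈ 249 TJ

Final answer: 249 TJ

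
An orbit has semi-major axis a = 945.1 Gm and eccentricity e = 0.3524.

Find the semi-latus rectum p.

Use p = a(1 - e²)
a = 945.1 Gm = 9.451 × 10^11 m
e = 0.3524,  e² = 0.124186,  1 − e² = 0.875814
p = a(1 − e²) = 9.451 × 10^11 m × 0.875814 = 8.27732 × 10^11 m ≈ 827.7 Gm

Final answer: p = 827.7 Gm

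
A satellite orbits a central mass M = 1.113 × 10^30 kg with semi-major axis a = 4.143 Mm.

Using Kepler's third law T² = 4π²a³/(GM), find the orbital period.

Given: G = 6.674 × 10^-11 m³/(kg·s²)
M = 1.113 × 10^30 kg
GM = G × M = 6.674 × 10^-11 × 1.113 × 10^30 = 7.42816 × 10^19 m³/s²
a = 4.143 Mm = 4.143 × 10^6 m
a³ = 7.11123 × 10^19 m³
T = 2π √(a³/GM) = 2π √((7.11123 × 10^19) / (7.42816 × 10^19)) = 2π × 0.978434 s
T = 6.14768 s ≈ 6.148 seconds

Final answer: 6.148 seconds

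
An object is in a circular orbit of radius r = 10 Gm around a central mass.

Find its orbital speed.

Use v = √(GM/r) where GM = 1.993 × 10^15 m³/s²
r = 10 Gm = 1 × 10^10 m
GM = 1.993 × 10^15 m³/s²
GM/r = (1.993 × 10^15) / (1 × 10^10) = 199300 m²/s²
v = √(GM/r) = 446.43 m/s ≈ 446.4 m/s

Final answer: 446.4 m/s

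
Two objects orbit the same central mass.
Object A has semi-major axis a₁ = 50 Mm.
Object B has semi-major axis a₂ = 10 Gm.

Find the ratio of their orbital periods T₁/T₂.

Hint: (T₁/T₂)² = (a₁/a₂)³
a₁ = 50 Mm = 5 × 10^7 m
a₂ = 10 Gm = 1 × 10^10 m
a₁/a₂ = 0.005
T₁/T₂ = (a₁/a₂)^(3/2) = (0.005)^1.5 = 0.000353553

Final answer: T₁/T₂ = 0.0003536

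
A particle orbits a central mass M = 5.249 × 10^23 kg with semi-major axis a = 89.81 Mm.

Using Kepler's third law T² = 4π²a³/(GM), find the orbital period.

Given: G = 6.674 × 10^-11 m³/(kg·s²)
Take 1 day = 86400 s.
M = 5.249 × 10^23 kg
GM = G × M = 6.674 × 10^-11 × 5.249 × 10^23 = 3.50318 × 10^13 m³/s²
a = 89.81 Mm = 8.981 × 10^7 m
a³ = 7.24393 × 10^23 m³
T = 2π √(a³/GM) = 2π √((7.24393 × 10^23) / (3.50318 × 10^13)) = 2π × 143799 s
T = 903515 s ≈ 10.46 days

Final answer: 10.46 days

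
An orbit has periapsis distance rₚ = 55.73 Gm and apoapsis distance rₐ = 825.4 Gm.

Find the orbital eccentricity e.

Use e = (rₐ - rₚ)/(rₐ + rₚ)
rₚ = 55.73 Gm = 5.573 × 10^10 m
rₐ = 825.4 Gm = 8.254 × 10^11 m
rₐ − rₚ = 7.6967 × 10^11 m
rₐ + rₚ = 8.8113 × 10^11 m
e = (rₐ − rₚ)/(rₐ + rₚ) = 0.873503

Final answer: e = 0.8735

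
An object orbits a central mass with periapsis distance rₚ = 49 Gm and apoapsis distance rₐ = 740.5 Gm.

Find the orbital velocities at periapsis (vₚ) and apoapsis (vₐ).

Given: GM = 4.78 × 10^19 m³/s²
rₚ = 49 Gm = 4.9 × 10^10 m
rₐ = 740.5 Gm = 7.405 × 10^11 m
GM = 4.78 × 10^19 m³/s²
a = (rₚ + rₐ)/2 = 3.9475 × 10^11 m
Vis-viva: v² = GM (2/r − 1/a)
vₚ² = 4.78 × 10^19 × (4.08163 × 10^-11 − 2.53325 × 10^-12) = 1.82993 × 10^9 m²/s²
vₚ = 42777.7 m/s ≈ 42.78 km/s
vₐ² = 4.78 × 10^19 × (2.70088 × 10^-12 − 2.53325 × 10^-12) = 8.01266 × 10^6 m²/s²
vₐ = 2830.66 m/s ≈ 2.831 km/s

Final answer: vₚ = 42.78 km/s, vₐ = 2.831 km/s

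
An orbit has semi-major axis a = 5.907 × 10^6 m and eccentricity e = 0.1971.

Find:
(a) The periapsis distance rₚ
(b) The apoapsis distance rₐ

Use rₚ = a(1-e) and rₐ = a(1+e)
a = 5.907 × 10^6 m
e = 0.1971:  1 − e = 0.8029,  1 + e = 1.1971
(a) rₚ = a(1 − e) = 5.907 × 10^6 m × 0.8029 = 4.74273 × 10^6 m ≈ 4.743 × 10^6 m
(b) rₐ = a(1 + e) = 5.907 × 10^6 m × 1.1971 = 7.07127 × 10^6 m ≈ 7.071 × 10^6 m

Final answer:
(a) rₚ = 4.743 × 10^6 m
(b) rₐ = 7.071 × 10^6 m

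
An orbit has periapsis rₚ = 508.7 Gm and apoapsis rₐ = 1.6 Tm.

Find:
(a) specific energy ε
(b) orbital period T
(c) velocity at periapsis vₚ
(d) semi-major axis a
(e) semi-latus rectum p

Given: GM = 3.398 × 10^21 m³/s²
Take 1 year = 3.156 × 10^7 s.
rₚ = 508.7 Gm = 5.087 × 10^11 m
rₐ = 1.6 Tm = 1.6 × 10^12 m
GM = 3.398 × 10^21 m³/s²
a = (rₚ + rₐ)/2 = 1.05435 × 10^12 m
e = (rₐ − rₚ)/(rₐ + rₚ) = (1.0913 × 10^12) / (2.1087 × 10^12) = 0.517523
(a) 2a = 2.1087 × 10^12 m;  ε = −GM/(2a) = -1.61142 × 10^9 J/kg ≈ -1.611 GJ/kg
(b) a³ = 1.17207 × 10^36 m³;  T = 2π √(a³/GM) = 2π × 1.85723 × 10^7 s = 1.16693 × 10^8 s ≈ 3.698 years
(c) vₚ² = GM (2/rₚ − 1/a) = 3.398 × 10^21 × (3.93159 × 10^-12 − 9.48452 × 10^-13) = 1.01367 × 10^10 m²/s²;  vₚ = 100681 m/s ≈ 100.7 km/s
(d) a = 1.05435 × 10^12 m ≈ 1.054 Tm
(e) 1 − e² = 0.73217;  p = a(1 − e²) = 1.05435 × 10^12 × 0.73217 = 7.71964 × 10^11 m ≈ 772 Gm

Final answer:
(a) specific energy ε = -1.611 GJ/kg
(b) orbital period T = 3.698 years
(c) velocity at periapsis vₚ = 100.7 km/s
(d) semi-major axis a = 1.054 Tm
(e) semi-latus rectum p = 772 Gm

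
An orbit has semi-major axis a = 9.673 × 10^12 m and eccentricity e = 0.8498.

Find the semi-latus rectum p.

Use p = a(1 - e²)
a = 9.673 × 10^12 m
e = 0.8498,  e² = 0.72216,  1 − e² = 0.27784
p = a(1 − e²) = 9.673 × 10^12 m × 0.27784 = 2.68755 × 10^12 m ≈ 2.688 × 10^12 m

Final answer: p = 2.688 × 10^12 m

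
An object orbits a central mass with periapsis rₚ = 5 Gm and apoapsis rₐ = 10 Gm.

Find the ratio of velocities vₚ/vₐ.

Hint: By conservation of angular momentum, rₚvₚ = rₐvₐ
rₚ = 5 Gm = 5 × 10^9 m
rₐ = 10 Gm = 1 × 10^10 m
rₚvₚ = rₐvₐ  ⇒  vₚ/vₐ = rₐ/rₚ
vₚ/vₐ = (1 × 10^10) / (5 × 10^9) = 2

Final answer: vₚ/vₐ = 2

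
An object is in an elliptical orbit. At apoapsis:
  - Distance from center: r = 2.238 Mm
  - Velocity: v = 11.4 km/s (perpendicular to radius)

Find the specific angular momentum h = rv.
r = 2.238 Mm = 2.238 × 10^6 m
v = 11.4 km/s = 11400 m/s
h = rv = 2.238 × 10^6 × 11400 = 2.55132 × 10^10 m²/s ≈ 2.551 × 10^10 m²/s

Final answer: h = 2.551 × 10^10 m²/s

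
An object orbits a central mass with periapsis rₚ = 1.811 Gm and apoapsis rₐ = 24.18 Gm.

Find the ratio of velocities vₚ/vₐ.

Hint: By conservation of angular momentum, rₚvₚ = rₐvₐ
rₚ = 1.811 Gm = 1.811 × 10^9 m
rₐ = 24.18 Gm = 2.418 × 10^10 m
rₚvₚ = rₐvₐ  ⇒  vₚ/vₐ = rₐ/rₚ
vₚ/vₐ = (2.418 × 10^10) / (1.811 × 10^9) = 13.3517

Final answer: vₚ/vₐ = 13.35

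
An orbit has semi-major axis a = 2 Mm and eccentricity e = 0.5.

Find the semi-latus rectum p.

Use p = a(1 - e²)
a = 2 Mm = 2 × 10^6 m
e = 0.5,  e² = 0.25,  1 − e² = 0.75
p = a(1 − e²) = 2 × 10^6 m × 0.75 = 1.5 × 10^6 m ≈ 1.5 Mm

Final answer: p = 1.5 Mm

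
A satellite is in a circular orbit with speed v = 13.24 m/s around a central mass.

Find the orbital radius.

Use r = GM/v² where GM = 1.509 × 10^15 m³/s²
v = 13.24 m/s
GM = 1.509 × 10^15 m³/s²
v² = 175.298 m²/s²
r = GM/v² = (1.509 × 10^15) / 175.298 = 8.60822 × 10^12 m ≈ 8.608 Tm

Final answer: 8.608 Tm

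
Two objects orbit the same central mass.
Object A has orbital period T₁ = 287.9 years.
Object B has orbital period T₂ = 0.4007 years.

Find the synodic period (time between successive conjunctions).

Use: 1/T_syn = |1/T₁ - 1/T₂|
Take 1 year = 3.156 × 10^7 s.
T₁ = 287.9 years = 9.08612 × 10^9 s
T₂ = 0.4007 years = 1.26461 × 10^7 s
1/T₁ = 1.10058 × 10^-10 s⁻¹
1/T₂ = 7.90758 × 10^-8 s⁻¹
|1/T₁ − 1/T₂| = 7.89658 × 10^-8 s⁻¹
T_syn = 1 / |1/T₁ − 1/T₂| = 1.26637 × 10^7 s ≈ 0.4013 years

Final answer: T_syn = 0.4013 years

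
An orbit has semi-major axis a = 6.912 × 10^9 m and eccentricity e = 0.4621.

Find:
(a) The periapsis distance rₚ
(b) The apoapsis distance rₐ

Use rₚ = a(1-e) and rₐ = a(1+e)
a = 6.912 × 10^9 m
e = 0.4621:  1 − e = 0.5379,  1 + e = 1.4621
(a) rₚ = a(1 − e) = 6.912 × 10^9 m × 0.5379 = 3.71796 × 10^9 m ≈ 3.718 × 10^9 m
(b) rₐ = a(1 + e) = 6.912 × 10^9 m × 1.4621 = 1.0106 × 10^10 m ≈ 1.011 × 10^10 m

Final answer:
(a) rₚ = 3.718 × 10^9 m
(b) rₐ = 1.011 × 10^10 m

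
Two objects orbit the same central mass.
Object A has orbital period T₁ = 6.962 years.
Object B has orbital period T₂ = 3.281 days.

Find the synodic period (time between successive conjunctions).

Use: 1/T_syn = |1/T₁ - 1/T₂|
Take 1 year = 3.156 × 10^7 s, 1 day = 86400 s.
T₁ = 6.962 years = 2.19721 × 10^8 s
T₂ = 3.281 days = 283478 s
1/T₁ = 4.55123 × 10^-9 s⁻¹
1/T₂ = 3.52761 × 10^-6 s⁻¹
|1/T₁ − 1/T₂| = 3.52305 × 10^-6 s⁻¹
T_syn = 1 / |1/T₁ − 1/T₂| = 283845 s ≈ 3.285 days

Final answer: T_syn = 3.285 days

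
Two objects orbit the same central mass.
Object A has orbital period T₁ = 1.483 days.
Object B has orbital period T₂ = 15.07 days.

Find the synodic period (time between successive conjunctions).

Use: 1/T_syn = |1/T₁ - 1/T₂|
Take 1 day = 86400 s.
T₁ = 1.483 days = 128131 s
T₂ = 15.07 days = 1.30205 × 10^6 s
1/T₁ = 7.8045 × 10^-6 s⁻¹
1/T₂ = 7.68021 × 10^-7 s⁻¹
|1/T₁ − 1/T₂| = 7.03648 × 10^-6 s⁻¹
T_syn = 1 / |1/T₁ − 1/T₂| = 142117 s ≈ 1.645 days

Final answer: T_syn = 1.645 days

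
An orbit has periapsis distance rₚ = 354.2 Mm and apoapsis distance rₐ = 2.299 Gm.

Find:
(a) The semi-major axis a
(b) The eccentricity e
rₚ = 354.2 Mm = 3.542 × 10^8 m
rₐ = 2.299 Gm = 2.299 × 10^9 m
(a) a = (rₚ + rₐ)/2 = 1.3266 × 10^9 m ≈ 1.327 Gm
(b) e = (rₐ − rₚ)/(rₐ + rₚ) = (1.9448 × 10^9) / (2.6532 × 10^9) = 0.733002

Final answer:
(a) a = 1.327 Gm
(b) e = 0.733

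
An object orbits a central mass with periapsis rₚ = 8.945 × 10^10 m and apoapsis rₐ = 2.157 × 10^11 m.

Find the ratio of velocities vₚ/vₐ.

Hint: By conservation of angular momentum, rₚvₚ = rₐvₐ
rₚ = 8.945 × 10^10 m
rₐ = 2.157 × 10^11 m
rₚvₚ = rₐvₐ  ⇒  vₚ/vₐ = rₐ/rₚ
vₚ/vₐ = (2.157 × 10^11) / (8.945 × 10^10) = 2.4114

Final answer: vₚ/vₐ = 2.411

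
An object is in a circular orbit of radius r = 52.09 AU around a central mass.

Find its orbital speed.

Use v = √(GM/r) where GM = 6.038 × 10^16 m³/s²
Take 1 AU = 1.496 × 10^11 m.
r = 52.09 AU = 7.79266 × 10^12 m
GM = 6.038 × 10^16 m³/s²
GM/r = (6.038 × 10^16) / (7.79266 × 10^12) = 7748.31 m²/s²
v = √(GM/r) = 88.0245 m/s ≈ 88.02 m/s

Final answer: 88.02 m/s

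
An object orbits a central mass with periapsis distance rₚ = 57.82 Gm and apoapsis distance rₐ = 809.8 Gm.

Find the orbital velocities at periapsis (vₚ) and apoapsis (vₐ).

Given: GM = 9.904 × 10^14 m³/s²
rₚ = 57.82 Gm = 5.782 × 10^10 m
rₐ = 809.8 Gm = 8.098 × 10^11 m
GM = 9.904 × 10^14 m³/s²
a = (rₚ + rₐ)/2 = 4.3381 × 10^11 m
Vis-viva: v² = GM (2/r − 1/a)
vₚ² = 9.904 × 10^14 × (3.45901 × 10^-11 − 2.30516 × 10^-12) = 31975 m²/s²
vₚ = 178.816 m/s ≈ 178.8 m/s
vₐ² = 9.904 × 10^14 × (2.46975 × 10^-12 − 2.30516 × 10^-12) = 163.009 m²/s²
vₐ = 12.7675 m/s ≈ 12.77 m/s

Final answer: vₚ = 178.8 m/s, vₐ = 12.77 m/s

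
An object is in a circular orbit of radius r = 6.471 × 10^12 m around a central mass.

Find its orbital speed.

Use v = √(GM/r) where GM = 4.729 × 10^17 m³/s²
r = 6.471 × 10^12 m
GM = 4.729 × 10^17 m³/s²
GM/r = (4.729 × 10^17) / (6.471 × 10^12) = 73079.9 m²/s²
v = √(GM/r) = 270.333 m/s ≈ 270.3 m/s

Final answer: 270.3 m/s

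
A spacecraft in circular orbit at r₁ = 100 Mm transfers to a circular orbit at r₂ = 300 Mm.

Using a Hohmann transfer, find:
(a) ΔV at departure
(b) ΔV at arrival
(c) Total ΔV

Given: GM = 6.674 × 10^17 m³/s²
r₁ = 100 Mm = 1 × 10^8 m
r₂ = 300 Mm = 3 × 10^8 m
GM = 6.674 × 10^17 m³/s²
Transfer ellipse: a_t = (r₁ + r₂)/2 = 2 × 10^8 m
Circular speed at r₁: v₁ = √(GM/r₁) = 81694.6 m/s
Transfer speed at r₁ (periapsis): v₁ₜ = √(GM(2/r₁ − 1/a_t)) = 100055 m/s
(a) ΔV₁ = v₁ₜ − v₁ = 18360.4 m/s ≈ 18.36 km/s
Circular speed at r₂: v₂ = √(GM/r₂) = 47166.4 m/s
Transfer speed at r₂ (apoapsis): v₂ₜ = √(GM(2/r₂ − 1/a_t)) = 33351.7 m/s
(b) ΔV₂ = v₂ − v₂ₜ = 13814.7 m/s ≈ 13.81 km/s
(c) ΔV_total = ΔV₁ + ΔV₂ = 32175.1 m/s ≈ 32.18 km/s

Final answer:
(a) ΔV₁ = 18.36 km/s
(b) ΔV₂ = 13.81 km/s
(c) ΔV_total = 32.18 km/s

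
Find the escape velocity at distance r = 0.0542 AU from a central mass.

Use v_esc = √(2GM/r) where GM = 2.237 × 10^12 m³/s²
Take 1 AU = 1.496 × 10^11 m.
r = 0.0542 AU = 8.10832 × 10^9 m
GM = 2.237 × 10^12 m³/s²
2GM/r = 2 × (2.237 × 10^12) / (8.10832 × 10^9) = 551.779 m²/s²
v_esc = √(2GM/r) = 23.49 m/s ≈ 23.49 m/s

Final answer: 23.49 m/s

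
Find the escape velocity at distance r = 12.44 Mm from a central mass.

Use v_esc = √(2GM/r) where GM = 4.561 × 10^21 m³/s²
r = 12.44 Mm = 1.244 × 10^7 m
GM = 4.561 × 10^21 m³/s²
2GM/r = 2 × (4.561 × 10^21) / (1.244 × 10^7) = 7.3328 × 10^14 m²/s²
v_esc = √(2GM/r) = 2.70791 × 10^7 m/s ≈ 2.708 × 10^4 km/s

Final answer: 2.708 × 10^4 km/s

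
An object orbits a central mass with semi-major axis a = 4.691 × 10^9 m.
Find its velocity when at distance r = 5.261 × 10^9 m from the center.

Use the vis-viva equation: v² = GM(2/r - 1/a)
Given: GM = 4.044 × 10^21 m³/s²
a = 4.691 × 10^9 m
r = 5.261 × 10^9 m
GM = 4.044 × 10^21 m³/s²
2/r − 1/a = 3.80156 × 10^-10 − 2.13174 × 10^-10 = 1.66982 × 10^-10 m⁻¹
v² = GM (2/r − 1/a) = 6.75274 × 10^11 m²/s²
v = 821751 m/s ≈ 821.8 km/s

Final answer: 821.8 km/s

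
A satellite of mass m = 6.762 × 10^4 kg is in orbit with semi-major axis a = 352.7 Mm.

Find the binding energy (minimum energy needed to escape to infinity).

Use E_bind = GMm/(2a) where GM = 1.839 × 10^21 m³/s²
a = 352.7 Mm = 3.527 × 10^8 m
GM = 1.839 × 10^21 m³/s²
m = 6.762 × 10^4 kg
GMm = 1.839 × 10^21 × 67620 = 1.24353 × 10^26 m³·kg/s²
2a = 7.054 × 10^8 m
E_bind = GMm/(2a) = 1.76287 × 10^17 J ≈ 176.3 PJ

Final answer: 176.3 PJ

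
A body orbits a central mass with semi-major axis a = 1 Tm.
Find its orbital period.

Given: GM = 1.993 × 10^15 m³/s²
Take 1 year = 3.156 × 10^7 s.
a = 1 Tm = 1 × 10^12 m
GM = 1.993 × 10^15 m³/s²
a³ = 1 × 10^36 m³
T = 2π √(a³/GM) = 2π √((1 × 10^36) / (1.993 × 10^15)) = 2π × 2.23999 × 10^10 s
T = 1.40743 × 10^11 s ≈ 4460 years

Final answer: 4460 years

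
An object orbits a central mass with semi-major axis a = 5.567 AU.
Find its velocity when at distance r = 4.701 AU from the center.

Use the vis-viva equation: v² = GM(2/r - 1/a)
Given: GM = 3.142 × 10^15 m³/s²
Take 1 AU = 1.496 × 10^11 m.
a = 5.567 AU = 8.32823 × 10^11 m
r = 4.701 AU = 7.0327 × 10^11 m
GM = 3.142 × 10^15 m³/s²
2/r − 1/a = 2.84386 × 10^-12 − 1.20074 × 10^-12 = 1.64312 × 10^-12 m⁻¹
v² = GM (2/r − 1/a) = 5162.7 m²/s²
v = 71.8519 m/s ≈ 71.85 m/s

Final answer: 71.85 m/s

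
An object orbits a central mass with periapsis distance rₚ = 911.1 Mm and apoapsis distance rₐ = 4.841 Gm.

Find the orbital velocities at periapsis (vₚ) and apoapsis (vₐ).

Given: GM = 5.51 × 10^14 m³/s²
rₚ = 911.1 Mm = 9.111 × 10^8 m
rₐ = 4.841 Gm = 4.841 × 10^9 m
GM = 5.51 × 10^14 m³/s²
a = (rₚ + rₐ)/2 = 2.87605 × 10^9 m
Vis-viva: v² = GM (2/r − 1/a)
vₚ² = 5.51 × 10^14 × (2.19515 × 10^-9 − 3.47699 × 10^-10) = 1.01794 × 10^6 m²/s²
vₚ = 1008.93 m/s ≈ 1.009 km/s
vₐ² = 5.51 × 10^14 × (4.13138 × 10^-10 − 3.47699 × 10^-10) = 36056.7 m²/s²
vₐ = 189.886 m/s ≈ 189.9 m/s

Final answer: vₚ = 1.009 km/s, vₐ = 189.9 m/s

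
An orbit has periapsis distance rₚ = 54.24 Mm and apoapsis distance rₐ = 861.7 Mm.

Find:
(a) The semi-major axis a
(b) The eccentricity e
rₚ = 54.24 Mm = 5.424 × 10^7 m
rₐ = 861.7 Mm = 8.617 × 10^8 m
(a) a = (rₚ + rₐ)/2 = 4.5797 × 10^8 m ≈ 458 Mm
(b) e = (rₐ − rₚ)/(rₐ + rₚ) = (8.0746 × 10^8) / (9.1594 × 10^8) = 0.881564

Final answer:
(a) a = 458 Mm
(b) e = 0.8816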